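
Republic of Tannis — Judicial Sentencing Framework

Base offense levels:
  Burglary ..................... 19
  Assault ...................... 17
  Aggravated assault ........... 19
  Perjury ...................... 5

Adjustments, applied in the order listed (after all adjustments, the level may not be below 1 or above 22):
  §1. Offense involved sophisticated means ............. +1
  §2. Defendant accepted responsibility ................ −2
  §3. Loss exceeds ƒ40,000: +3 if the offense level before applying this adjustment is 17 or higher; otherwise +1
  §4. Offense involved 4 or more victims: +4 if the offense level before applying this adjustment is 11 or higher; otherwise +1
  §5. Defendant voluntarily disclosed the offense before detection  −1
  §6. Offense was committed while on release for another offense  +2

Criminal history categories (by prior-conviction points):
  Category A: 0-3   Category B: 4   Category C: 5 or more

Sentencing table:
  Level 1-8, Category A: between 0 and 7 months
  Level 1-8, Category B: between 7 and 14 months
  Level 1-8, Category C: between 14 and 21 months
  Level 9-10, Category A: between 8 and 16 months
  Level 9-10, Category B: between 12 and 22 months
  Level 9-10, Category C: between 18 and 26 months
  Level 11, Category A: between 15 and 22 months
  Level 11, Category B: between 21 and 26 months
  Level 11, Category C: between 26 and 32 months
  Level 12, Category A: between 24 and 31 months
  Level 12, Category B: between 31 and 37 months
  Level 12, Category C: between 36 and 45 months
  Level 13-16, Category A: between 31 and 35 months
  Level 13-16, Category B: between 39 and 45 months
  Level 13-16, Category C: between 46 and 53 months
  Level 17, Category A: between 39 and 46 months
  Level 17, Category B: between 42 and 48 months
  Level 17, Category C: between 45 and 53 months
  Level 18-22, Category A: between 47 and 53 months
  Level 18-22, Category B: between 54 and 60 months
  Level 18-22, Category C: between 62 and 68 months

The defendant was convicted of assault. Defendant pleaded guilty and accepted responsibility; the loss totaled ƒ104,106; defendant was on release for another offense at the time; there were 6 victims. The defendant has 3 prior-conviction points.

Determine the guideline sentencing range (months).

47-53 months

Base offense level for assault: 17.
§1 does not apply.
§2 applies: 17 − 2 = 15.
§3 applies (level before this adjustment is 15 < 17, so +1): 15 + 1 = 16.
§4 applies (level before this adjustment is 16 ≥ 11, so +4): 16 + 4 = 20.
§5 does not apply.
§6 applies: 20 + 2 = 22.
Final offense level: 22.
Criminal history: 3 prior points → Category A (0-3).
Level 22 falls in the 18-22 band.
Grid: Level 18-22 × Category A = 47-53 months.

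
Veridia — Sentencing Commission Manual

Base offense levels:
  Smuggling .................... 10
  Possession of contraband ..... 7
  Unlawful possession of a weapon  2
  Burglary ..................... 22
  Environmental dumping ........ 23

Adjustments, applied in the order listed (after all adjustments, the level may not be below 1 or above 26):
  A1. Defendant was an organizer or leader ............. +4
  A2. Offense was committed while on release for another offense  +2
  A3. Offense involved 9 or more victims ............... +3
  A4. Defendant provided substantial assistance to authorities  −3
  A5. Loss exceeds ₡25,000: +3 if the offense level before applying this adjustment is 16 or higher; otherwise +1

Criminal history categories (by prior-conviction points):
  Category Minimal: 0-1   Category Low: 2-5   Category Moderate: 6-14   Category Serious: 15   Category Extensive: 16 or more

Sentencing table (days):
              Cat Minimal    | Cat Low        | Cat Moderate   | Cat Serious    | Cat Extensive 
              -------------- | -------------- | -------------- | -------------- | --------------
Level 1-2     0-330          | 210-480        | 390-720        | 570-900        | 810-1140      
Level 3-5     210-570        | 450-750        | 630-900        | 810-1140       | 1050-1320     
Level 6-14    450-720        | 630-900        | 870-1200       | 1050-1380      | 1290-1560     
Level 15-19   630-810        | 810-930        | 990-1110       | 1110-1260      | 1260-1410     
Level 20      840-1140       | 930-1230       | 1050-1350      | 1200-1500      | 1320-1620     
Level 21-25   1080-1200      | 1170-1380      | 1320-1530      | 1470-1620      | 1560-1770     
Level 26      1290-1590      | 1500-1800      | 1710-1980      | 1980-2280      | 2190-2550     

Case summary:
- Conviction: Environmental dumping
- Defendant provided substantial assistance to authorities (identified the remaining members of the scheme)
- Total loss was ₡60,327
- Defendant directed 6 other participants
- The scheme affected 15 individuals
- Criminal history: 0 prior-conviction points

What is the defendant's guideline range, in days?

1290-1590 days

Base offense level for environmental dumping: 23.
A1 applies: 23 + 4 = 27.
A2 does not apply.
A3 applies: 27 + 3 = 30.
A4 applies: 30 − 3 = 27.
A5 applies (level before this adjustment is 27 ≥ 16, so +3): 27 + 3 = 30.
Level 30 exceeds the maximum of 26; capped at 26.
Final offense level: 26.
Criminal history: 0 prior points → Category Minimal (0-1).
Level 26 falls in the 26 band.
Grid: Level 26 × Category Minimal = 1290-1590 days.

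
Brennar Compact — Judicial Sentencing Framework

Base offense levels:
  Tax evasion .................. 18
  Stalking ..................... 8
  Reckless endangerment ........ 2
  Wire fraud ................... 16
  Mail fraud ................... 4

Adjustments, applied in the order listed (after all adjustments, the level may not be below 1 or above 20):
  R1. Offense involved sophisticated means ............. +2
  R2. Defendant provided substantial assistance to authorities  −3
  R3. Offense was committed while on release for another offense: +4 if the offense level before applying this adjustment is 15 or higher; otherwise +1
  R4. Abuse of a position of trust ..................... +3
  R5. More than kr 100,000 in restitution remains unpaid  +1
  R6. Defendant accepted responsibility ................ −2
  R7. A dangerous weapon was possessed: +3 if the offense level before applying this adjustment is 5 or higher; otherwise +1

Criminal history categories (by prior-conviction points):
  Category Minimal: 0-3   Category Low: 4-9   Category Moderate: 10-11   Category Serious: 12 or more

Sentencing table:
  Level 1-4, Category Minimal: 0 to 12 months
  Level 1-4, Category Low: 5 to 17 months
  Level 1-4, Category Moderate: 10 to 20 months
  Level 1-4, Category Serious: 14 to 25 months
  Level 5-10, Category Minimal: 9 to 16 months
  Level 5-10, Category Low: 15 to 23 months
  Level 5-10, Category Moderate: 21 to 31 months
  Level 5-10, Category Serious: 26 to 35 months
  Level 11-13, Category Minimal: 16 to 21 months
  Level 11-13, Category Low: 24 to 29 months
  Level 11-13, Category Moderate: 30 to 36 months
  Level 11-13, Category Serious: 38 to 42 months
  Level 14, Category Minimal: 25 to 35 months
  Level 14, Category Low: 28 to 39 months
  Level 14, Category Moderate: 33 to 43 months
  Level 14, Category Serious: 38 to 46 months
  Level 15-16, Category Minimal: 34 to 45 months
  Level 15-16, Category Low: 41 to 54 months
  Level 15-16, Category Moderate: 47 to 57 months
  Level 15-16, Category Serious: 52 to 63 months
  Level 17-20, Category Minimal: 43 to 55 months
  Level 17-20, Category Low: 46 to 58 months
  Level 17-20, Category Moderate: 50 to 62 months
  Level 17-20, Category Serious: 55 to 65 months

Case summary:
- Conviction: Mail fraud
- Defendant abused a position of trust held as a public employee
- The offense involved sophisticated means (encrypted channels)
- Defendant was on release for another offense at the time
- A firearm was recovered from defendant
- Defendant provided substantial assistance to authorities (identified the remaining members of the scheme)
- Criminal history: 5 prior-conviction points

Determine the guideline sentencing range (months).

Base offense level for mail fraud: 4.
R1 applies: 4 + 2 = 6.
R2 applies: 6 − 3 = 3.
R3 applies (level before this adjustment is 3 < 15, so +1): 3 + 1 = 4.
R4 applies: 4 + 3 = 7.
R7 applies (level before this adjustment is 7 ≥ 5, so +3): 7 + 3 = 10.
Final offense level: 10.
Criminal history: 5 prior points → Category Low (4-9).
Level 10 falls in the 5-10 band.
Grid: Level 5-10 × Category Low = 15-23 months.

15-23 months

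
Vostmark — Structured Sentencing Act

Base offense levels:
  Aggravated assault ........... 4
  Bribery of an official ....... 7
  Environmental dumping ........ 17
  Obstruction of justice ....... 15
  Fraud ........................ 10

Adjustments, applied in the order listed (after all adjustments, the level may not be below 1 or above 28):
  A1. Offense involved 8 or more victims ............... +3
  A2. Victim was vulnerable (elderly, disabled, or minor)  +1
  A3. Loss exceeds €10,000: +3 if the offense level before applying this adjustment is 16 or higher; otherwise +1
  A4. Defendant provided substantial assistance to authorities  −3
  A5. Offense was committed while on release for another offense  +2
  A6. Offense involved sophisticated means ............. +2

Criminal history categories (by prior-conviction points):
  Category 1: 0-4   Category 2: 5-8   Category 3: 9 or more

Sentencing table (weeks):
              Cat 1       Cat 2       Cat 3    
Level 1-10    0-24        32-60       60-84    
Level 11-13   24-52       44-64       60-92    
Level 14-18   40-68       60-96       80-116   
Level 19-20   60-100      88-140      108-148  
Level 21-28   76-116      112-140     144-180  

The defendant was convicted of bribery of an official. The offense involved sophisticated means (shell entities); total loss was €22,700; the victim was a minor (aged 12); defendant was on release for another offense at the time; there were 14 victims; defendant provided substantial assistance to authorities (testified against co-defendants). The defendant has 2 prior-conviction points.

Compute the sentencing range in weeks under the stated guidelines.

24-52 weeks

Base offense level for bribery of an official: 7.
A1 applies: 7 + 3 = 10.
A2 applies: 10 + 1 = 11.
A3 applies (level before this adjustment is 11 < 16, so +1): 11 + 1 = 12.
A4 applies: 12 − 3 = 9.
A5 applies: 9 + 2 = 11.
A6 applies: 11 + 2 = 13.
Final offense level: 13.
Criminal history: 2 prior points → Category 1 (0-4).
Level 13 falls in the 11-13 band.
Grid: Level 11-13 × Category 1 = 24-52 weeks.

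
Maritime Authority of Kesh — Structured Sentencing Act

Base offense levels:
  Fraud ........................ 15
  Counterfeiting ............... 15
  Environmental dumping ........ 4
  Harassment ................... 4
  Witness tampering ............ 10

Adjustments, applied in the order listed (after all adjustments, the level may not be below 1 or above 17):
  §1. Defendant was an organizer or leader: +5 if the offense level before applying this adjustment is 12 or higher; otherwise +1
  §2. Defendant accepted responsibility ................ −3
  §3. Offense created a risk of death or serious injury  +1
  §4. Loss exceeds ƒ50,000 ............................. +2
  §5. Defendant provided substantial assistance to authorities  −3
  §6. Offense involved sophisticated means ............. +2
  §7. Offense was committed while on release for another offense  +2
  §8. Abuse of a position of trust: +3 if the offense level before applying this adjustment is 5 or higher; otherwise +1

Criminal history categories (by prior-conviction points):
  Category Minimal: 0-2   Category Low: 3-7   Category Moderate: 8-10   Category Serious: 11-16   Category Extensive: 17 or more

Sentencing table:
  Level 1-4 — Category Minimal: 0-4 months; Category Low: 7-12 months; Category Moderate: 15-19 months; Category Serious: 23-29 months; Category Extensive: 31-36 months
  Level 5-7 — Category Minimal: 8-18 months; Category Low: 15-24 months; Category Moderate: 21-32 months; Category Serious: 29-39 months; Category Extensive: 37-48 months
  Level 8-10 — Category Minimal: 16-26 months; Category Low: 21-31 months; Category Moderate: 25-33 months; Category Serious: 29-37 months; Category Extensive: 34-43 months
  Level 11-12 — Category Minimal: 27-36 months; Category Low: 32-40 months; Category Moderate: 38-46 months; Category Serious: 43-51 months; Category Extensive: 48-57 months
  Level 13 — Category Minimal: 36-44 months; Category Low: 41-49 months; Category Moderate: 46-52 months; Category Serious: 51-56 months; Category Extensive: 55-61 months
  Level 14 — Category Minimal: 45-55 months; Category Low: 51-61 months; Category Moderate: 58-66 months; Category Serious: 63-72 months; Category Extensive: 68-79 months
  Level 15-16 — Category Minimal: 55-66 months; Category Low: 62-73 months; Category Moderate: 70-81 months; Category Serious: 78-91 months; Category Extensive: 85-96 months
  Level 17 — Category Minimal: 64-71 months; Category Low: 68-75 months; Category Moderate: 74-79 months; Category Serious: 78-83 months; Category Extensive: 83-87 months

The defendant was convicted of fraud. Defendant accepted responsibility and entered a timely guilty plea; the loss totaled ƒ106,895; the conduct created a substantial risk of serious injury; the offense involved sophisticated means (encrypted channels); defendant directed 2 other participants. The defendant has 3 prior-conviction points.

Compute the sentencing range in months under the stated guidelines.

68-75 months

Base offense level for fraud: 15.
§1 applies (level before this adjustment is 15 ≥ 12, so +5): 15 + 5 = 20.
§2 applies: 20 − 3 = 17.
§3 applies: 17 + 1 = 18.
§4 applies: 18 + 2 = 20.
§6 applies: 20 + 2 = 22.
§8 does not apply.
Level 22 exceeds the maximum of 17; capped at 17.
Final offense level: 17.
Criminal history: 3 prior points → Category Low (3-7).
Level 17 falls in the 17 band.
Grid: Level 17 × Category Low = 68-75 months.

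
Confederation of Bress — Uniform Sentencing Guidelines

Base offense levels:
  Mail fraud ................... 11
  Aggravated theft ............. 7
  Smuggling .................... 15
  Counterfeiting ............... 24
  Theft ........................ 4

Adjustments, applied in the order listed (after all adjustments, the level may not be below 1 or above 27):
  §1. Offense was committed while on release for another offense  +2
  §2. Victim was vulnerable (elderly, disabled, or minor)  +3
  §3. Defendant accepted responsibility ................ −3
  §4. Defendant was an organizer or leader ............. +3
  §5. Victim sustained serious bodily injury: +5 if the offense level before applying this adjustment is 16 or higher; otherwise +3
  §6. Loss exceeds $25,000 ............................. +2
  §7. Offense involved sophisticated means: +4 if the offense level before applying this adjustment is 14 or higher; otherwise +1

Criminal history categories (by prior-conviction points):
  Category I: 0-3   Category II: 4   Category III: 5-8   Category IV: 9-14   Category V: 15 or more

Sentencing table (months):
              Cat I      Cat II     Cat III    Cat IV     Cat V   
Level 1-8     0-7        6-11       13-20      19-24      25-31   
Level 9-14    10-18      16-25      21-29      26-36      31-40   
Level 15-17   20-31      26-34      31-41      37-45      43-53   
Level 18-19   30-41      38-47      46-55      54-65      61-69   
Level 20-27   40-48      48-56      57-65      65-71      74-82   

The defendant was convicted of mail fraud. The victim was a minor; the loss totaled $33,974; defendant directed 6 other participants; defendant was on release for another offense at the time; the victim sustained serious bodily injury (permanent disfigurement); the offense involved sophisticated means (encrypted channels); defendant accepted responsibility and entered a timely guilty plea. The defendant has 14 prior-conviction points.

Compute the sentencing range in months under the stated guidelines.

Base offense level for mail fraud: 11.
§1 applies: 11 + 2 = 13.
§2 applies: 13 + 3 = 16.
§3 applies: 16 − 3 = 13.
§4 applies: 13 + 3 = 16.
§5 applies (level before this adjustment is 16 ≥ 16, so +5): 16 + 5 = 21.
§6 applies: 21 + 2 = 23.
§7 applies (level before this adjustment is 23 ≥ 14, so +4): 23 + 4 = 27.
Final offense level: 27.
Criminal history: 14 prior points → Category IV (9-14).
Level 27 falls in the 20-27 band.
Grid: Level 20-27 × Category IV = 65-71 months.

65-71 months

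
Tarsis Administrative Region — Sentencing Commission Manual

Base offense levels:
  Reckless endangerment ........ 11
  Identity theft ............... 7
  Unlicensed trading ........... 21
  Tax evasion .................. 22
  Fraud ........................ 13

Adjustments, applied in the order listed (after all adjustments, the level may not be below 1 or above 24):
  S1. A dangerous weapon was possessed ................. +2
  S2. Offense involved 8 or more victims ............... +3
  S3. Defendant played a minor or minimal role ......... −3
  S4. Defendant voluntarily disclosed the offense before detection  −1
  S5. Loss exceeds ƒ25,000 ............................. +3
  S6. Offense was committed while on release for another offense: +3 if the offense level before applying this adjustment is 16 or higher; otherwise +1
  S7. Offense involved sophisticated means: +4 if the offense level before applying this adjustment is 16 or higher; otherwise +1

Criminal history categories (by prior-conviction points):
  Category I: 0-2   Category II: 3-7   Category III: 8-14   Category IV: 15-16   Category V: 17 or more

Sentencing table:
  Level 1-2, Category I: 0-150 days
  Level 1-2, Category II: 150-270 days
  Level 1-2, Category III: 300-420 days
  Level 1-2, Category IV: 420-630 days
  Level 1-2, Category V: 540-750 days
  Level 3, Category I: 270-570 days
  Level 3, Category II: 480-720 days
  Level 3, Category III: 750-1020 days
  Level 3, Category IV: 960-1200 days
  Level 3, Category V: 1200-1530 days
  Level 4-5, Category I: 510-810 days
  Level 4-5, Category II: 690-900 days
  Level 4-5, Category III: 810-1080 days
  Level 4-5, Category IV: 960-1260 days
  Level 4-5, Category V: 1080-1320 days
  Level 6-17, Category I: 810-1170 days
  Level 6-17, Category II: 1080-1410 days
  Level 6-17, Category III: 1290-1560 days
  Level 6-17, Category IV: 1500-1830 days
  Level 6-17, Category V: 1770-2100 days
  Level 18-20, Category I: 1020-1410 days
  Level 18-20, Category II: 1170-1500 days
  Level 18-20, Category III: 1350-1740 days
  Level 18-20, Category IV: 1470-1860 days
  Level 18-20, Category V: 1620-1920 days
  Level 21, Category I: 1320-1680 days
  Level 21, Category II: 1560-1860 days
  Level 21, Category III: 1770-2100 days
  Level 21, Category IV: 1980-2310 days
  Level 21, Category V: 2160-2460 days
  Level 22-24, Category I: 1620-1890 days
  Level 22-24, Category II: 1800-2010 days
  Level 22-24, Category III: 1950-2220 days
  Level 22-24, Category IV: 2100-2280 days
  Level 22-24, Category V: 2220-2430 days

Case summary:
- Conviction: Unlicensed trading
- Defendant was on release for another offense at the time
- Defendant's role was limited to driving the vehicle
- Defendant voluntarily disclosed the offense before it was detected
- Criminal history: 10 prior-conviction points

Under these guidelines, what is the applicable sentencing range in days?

1350-1740 days

Base offense level for unlicensed trading: 21.
S1 does not apply.
S2 does not apply.
S3 applies: 21 − 3 = 18.
S4 applies: 18 − 1 = 17.
S5 does not apply.
S6 applies (level before this adjustment is 17 ≥ 16, so +3): 17 + 3 = 20.
Final offense level: 20.
Criminal history: 10 prior points → Category III (8-14).
Level 20 falls in the 18-20 band.
Grid: Level 18-20 × Category III = 1350-1740 days.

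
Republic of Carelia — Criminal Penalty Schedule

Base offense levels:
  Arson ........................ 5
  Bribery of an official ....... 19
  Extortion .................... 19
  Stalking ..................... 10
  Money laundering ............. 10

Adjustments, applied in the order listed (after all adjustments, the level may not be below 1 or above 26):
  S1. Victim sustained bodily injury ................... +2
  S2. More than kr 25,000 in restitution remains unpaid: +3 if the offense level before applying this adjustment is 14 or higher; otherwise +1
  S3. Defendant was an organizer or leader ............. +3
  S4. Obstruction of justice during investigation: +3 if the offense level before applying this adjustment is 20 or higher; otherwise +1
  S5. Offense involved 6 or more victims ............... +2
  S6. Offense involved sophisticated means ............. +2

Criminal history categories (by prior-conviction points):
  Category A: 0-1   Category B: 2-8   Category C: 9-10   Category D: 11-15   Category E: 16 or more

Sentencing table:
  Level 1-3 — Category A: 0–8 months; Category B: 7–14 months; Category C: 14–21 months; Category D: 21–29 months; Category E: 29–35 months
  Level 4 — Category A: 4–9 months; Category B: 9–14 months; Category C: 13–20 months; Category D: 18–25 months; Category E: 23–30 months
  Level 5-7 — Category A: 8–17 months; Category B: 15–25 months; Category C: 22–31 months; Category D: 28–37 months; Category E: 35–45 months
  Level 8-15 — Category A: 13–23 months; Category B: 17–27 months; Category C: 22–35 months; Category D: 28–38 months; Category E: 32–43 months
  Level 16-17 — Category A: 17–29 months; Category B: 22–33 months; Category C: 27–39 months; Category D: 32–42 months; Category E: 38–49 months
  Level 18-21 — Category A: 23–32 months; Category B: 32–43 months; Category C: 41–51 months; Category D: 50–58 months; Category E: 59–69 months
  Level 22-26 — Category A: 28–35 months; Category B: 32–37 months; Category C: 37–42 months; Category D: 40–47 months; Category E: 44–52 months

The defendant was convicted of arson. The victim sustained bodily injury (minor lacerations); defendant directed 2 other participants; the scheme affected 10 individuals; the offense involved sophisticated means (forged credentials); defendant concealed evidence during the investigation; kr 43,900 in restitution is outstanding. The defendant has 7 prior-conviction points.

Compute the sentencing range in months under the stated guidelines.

Base offense level for arson: 5.
S1 applies: 5 + 2 = 7.
S2 applies (level before this adjustment is 7 < 14, so +1): 7 + 1 = 8.
S3 applies: 8 + 3 = 11.
S4 applies (level before this adjustment is 11 < 20, so +1): 11 + 1 = 12.
S5 applies: 12 + 2 = 14.
S6 applies: 14 + 2 = 16.
Final offense level: 16.
Criminal history: 7 prior points → Category B (2-8).
Level 16 falls in the 16-17 band.
Grid: Level 16-17 × Category B = 22-33 months.

22-33 months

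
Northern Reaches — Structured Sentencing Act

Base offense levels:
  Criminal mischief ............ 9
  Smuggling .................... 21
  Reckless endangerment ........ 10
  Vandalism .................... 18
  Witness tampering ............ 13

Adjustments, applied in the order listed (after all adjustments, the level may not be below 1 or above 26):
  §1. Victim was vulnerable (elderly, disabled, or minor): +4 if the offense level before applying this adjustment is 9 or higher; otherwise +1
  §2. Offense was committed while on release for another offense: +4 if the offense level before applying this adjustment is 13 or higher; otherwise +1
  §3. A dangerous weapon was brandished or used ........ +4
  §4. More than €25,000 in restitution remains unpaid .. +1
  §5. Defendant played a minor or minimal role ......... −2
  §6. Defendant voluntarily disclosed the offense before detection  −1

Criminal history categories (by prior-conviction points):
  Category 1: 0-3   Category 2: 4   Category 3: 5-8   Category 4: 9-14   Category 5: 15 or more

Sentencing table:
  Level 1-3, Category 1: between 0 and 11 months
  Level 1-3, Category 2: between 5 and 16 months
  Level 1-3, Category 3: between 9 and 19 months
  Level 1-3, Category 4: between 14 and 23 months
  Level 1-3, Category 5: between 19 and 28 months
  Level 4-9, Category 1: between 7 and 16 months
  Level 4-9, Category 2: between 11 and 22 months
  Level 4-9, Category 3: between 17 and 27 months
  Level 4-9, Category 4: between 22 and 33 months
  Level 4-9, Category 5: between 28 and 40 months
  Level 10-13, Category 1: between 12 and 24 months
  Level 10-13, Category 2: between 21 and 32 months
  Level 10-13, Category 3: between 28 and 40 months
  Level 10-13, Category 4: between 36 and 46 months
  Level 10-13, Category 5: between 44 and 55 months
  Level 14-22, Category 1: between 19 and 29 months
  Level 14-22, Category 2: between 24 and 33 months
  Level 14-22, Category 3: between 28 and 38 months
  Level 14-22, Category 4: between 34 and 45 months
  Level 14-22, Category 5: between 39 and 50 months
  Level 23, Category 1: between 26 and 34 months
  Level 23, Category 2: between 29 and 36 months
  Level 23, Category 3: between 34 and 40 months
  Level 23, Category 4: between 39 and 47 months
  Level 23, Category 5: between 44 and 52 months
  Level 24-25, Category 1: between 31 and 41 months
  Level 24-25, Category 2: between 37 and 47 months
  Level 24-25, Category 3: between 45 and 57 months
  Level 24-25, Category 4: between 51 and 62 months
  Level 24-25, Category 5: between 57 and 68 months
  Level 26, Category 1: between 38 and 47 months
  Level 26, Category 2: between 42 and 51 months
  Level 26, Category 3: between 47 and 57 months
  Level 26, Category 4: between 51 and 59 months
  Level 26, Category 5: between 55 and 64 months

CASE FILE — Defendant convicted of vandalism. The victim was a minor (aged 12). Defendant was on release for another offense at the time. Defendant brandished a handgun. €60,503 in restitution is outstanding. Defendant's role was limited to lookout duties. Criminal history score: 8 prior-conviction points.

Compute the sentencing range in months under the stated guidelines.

Base offense level for vandalism: 18.
§1 applies (level before this adjustment is 18 ≥ 9, so +4): 18 + 4 = 22.
§2 applies (level before this adjustment is 22 ≥ 13, so +4): 22 + 4 = 26.
§3 applies: 26 + 4 = 30.
§4 applies: 30 + 1 = 31.
§5 applies: 31 − 2 = 29.
§6 does not apply.
Level 29 exceeds the maximum of 26; capped at 26.
Final offense level: 26.
Criminal history: 8 prior points → Category 3 (5-8).
Level 26 falls in the 26 band.
Grid: Level 26 × Category 3 = 47-57 months.

47-57 months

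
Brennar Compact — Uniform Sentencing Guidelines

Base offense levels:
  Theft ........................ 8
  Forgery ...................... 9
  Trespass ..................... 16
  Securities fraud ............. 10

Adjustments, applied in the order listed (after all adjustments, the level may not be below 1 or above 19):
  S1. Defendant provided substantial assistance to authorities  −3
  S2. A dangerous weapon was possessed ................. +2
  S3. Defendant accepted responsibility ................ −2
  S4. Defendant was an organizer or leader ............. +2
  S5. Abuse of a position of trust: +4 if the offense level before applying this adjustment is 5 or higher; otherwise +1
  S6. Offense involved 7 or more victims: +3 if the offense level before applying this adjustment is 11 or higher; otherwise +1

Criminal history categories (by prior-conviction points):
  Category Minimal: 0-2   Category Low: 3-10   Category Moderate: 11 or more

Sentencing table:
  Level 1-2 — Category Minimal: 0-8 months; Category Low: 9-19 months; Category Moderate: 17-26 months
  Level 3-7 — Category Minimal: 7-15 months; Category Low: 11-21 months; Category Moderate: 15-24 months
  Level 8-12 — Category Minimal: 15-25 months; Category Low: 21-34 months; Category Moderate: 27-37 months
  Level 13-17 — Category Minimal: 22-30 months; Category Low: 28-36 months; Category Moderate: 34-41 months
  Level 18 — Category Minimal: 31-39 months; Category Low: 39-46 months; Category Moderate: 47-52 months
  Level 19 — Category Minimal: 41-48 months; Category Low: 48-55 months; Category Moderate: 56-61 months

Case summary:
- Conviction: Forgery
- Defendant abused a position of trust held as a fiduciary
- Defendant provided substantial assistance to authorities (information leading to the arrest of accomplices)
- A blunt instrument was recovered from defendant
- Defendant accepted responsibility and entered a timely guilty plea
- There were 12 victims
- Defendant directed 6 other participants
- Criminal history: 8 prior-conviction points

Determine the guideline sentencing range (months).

28-36 months

Base offense level for forgery: 9.
S1 applies: 9 − 3 = 6.
S2 applies: 6 + 2 = 8.
S3 applies: 8 − 2 = 6.
S4 applies: 6 + 2 = 8.
S5 applies (level before this adjustment is 8 ≥ 5, so +4): 8 + 4 = 12.
S6 applies (level before this adjustment is 12 ≥ 11, so +3): 12 + 3 = 15.
Final offense level: 15.
Criminal history: 8 prior points → Category Low (3-10).
Level 15 falls in the 13-17 band.
Grid: Level 13-17 × Category Low = 28-36 months.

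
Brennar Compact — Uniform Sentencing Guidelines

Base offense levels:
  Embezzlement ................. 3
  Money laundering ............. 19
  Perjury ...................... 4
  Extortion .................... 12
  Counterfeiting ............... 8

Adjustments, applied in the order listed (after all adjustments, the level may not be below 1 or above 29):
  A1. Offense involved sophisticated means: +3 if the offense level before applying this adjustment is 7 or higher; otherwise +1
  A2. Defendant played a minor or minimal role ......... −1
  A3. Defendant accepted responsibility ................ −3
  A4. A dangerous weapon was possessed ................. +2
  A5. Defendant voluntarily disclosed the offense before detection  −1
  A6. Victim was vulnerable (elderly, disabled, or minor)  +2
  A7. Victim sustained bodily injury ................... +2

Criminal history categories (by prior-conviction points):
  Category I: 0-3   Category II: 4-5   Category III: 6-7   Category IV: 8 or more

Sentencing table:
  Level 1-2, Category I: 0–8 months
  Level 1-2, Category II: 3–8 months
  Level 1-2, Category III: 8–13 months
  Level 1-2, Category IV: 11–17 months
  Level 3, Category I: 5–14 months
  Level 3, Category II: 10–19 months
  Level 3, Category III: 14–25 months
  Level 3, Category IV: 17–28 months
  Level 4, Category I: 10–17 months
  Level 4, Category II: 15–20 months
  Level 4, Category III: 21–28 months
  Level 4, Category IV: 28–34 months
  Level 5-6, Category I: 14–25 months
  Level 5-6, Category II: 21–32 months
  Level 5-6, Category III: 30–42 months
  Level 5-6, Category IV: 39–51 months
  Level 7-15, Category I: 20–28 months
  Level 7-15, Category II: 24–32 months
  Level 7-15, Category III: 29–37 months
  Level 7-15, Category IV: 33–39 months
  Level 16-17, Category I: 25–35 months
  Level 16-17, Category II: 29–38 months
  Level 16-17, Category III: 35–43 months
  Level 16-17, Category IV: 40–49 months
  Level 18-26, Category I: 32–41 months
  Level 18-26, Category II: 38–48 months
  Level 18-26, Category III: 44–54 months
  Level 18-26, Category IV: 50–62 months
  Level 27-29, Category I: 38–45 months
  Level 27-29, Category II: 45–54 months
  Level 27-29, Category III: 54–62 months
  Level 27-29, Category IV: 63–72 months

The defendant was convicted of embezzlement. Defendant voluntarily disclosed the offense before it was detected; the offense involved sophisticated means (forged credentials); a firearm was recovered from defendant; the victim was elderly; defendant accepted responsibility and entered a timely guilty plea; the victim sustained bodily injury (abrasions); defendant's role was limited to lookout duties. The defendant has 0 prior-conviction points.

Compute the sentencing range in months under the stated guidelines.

14-25 months

Base offense level for embezzlement: 3.
A1 applies (level before this adjustment is 3 < 7, so +1): 3 + 1 = 4.
A2 applies: 4 − 1 = 3.
A3 applies: 3 − 3 = 0.
A4 applies: 0 + 2 = 2.
A5 applies: 2 − 1 = 1.
A6 applies: 1 + 2 = 3.
A7 applies: 3 + 2 = 5.
Final offense level: 5.
Criminal history: 0 prior points → Category I (0-3).
Level 5 falls in the 5-6 band.
Grid: Level 5-6 × Category I = 14-25 months.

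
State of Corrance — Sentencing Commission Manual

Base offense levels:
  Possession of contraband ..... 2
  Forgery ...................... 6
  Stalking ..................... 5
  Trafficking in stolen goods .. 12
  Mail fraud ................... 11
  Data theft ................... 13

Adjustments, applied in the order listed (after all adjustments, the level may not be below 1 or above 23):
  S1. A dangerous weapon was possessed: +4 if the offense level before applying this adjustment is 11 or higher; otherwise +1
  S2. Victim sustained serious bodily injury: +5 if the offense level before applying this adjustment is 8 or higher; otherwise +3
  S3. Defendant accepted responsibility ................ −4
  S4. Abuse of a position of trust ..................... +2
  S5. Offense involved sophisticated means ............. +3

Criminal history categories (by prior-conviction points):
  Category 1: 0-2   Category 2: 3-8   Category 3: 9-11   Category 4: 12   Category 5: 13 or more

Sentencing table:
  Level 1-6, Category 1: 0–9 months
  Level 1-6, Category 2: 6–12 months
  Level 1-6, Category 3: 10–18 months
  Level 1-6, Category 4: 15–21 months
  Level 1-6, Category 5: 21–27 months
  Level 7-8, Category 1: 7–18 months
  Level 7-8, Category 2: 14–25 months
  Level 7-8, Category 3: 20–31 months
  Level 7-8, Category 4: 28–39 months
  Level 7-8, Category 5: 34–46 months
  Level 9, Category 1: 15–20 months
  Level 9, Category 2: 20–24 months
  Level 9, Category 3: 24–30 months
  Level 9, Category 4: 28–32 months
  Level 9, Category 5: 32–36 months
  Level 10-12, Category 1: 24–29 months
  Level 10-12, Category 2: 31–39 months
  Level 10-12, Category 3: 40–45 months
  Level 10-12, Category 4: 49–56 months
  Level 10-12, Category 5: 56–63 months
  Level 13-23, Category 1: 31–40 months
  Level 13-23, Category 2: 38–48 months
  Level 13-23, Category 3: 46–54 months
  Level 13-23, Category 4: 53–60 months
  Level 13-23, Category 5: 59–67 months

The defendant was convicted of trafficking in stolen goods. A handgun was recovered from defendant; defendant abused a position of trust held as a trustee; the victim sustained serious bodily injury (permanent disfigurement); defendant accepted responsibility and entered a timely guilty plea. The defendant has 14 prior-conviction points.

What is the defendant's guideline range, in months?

Base offense level for trafficking in stolen goods: 12.
S1 applies (level before this adjustment is 12 ≥ 11, so +4): 12 + 4 = 16.
S2 applies (level before this adjustment is 16 ≥ 8, so +5): 16 + 5 = 21.
S3 applies: 21 − 4 = 17.
S4 applies: 17 + 2 = 19.
S5 does not apply.
Final offense level: 19.
Criminal history: 14 prior points → Category 5 (13+).
Level 19 falls in the 13-23 band.
Grid: Level 13-23 × Category 5 = 59-67 months.

59-67 months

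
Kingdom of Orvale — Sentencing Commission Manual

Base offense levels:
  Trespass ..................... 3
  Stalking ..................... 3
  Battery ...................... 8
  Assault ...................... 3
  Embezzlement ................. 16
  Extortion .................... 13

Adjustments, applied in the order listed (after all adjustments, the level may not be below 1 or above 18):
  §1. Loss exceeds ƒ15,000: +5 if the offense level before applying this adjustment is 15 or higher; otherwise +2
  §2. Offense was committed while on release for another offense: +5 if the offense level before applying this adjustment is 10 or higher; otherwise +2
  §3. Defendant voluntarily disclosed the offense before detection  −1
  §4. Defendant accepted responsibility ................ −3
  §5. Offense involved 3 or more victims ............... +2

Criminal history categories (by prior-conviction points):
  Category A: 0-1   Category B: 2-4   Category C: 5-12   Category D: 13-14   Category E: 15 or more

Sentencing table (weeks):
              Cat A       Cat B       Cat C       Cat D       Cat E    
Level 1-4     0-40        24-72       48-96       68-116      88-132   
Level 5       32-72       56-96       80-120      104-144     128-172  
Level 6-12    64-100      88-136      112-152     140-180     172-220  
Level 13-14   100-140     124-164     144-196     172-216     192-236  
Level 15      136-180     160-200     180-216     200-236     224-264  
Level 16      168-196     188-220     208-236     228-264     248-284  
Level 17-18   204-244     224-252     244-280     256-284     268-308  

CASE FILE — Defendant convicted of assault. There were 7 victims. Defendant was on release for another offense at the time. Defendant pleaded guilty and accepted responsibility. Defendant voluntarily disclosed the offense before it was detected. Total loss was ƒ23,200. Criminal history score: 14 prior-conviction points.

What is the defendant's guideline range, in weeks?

Base offense level for assault: 3.
§1 applies (level before this adjustment is 3 < 15, so +2): 3 + 2 = 5.
§2 applies (level before this adjustment is 5 < 10, so +2): 5 + 2 = 7.
§3 applies: 7 − 1 = 6.
§4 applies: 6 − 3 = 3.
§5 applies: 3 + 2 = 5.
Final offense level: 5.
Criminal history: 14 prior points → Category D (13-14).
Level 5 falls in the 5 band.
Grid: Level 5 × Category D = 104-144 weeks.

104-144 weeks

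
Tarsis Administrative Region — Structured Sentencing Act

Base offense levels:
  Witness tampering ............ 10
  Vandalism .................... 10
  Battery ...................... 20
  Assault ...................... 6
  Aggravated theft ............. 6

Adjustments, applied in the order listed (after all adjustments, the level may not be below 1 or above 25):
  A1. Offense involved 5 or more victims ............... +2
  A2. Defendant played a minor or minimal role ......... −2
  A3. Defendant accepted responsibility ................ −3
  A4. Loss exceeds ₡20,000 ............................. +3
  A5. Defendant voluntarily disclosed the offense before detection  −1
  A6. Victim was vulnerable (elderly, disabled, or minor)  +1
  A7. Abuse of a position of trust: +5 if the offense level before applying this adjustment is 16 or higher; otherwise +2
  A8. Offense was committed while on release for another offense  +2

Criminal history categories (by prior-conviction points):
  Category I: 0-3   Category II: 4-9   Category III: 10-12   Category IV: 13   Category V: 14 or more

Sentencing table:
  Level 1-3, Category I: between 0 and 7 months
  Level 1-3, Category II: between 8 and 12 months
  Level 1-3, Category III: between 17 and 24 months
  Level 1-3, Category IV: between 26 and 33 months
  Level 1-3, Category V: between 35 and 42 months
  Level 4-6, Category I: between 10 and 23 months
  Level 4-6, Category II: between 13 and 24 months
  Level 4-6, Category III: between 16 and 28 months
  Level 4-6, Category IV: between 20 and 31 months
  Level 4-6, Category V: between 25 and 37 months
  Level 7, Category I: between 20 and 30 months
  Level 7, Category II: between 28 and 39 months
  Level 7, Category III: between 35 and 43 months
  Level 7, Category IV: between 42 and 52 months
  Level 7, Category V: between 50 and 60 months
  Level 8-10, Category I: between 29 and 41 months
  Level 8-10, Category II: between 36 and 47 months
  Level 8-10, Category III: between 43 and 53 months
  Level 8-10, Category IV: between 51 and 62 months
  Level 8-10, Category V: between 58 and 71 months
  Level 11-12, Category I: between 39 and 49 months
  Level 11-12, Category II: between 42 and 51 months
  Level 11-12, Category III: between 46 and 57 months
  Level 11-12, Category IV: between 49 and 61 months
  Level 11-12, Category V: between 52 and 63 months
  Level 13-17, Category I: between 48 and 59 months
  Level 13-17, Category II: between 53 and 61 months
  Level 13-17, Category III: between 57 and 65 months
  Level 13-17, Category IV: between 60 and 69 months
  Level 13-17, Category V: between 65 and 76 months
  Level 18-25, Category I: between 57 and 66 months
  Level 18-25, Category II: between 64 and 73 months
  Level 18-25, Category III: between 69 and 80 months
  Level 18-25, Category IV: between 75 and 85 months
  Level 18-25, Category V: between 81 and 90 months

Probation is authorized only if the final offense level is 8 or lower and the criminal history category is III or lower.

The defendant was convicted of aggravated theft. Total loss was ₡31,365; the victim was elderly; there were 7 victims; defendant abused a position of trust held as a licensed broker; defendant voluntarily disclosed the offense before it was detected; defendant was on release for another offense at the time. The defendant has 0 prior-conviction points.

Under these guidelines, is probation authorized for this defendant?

Base offense level for aggravated theft: 6.
A1 applies: 6 + 2 = 8.
A3 does not apply.
A4 applies: 8 + 3 = 11.
A5 applies: 11 − 1 = 10.
A6 applies: 10 + 1 = 11.
A7 applies (level before this adjustment is 11 < 16, so +2): 11 + 2 = 13.
A8 applies: 13 + 2 = 15.
Final offense level: 15.
Criminal history: 0 prior points → Category I (0-3).
Level 15 falls in the 13-17 band.
Grid: Level 13-17 × Category I = 48-59 months.
Probation check: level 15 > 8 and category I ≤ III → not eligible.

No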